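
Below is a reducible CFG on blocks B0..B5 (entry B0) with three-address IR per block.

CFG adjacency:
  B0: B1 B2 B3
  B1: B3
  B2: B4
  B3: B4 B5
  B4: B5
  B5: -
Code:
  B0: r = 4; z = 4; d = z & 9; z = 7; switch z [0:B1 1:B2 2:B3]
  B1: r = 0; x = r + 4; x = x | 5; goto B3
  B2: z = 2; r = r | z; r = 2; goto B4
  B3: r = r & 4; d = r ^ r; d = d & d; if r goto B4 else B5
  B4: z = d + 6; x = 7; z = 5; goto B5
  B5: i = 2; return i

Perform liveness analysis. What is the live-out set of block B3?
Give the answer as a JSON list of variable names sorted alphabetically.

Answer: ["d"]

Working:
def/use:
  B0: def={d,r,z} ue=∅
  B1: def={r,x} ue=∅
  B2: def={r,z} ue={r}
  B3: def={d,r} ue={r}
  B4: def={x,z} ue={d}
  B5: def={i} ue=∅

Backward fixpoint:
  B0 li=∅ lo={d,r}
  B1 li=∅ lo={r}
  B2 li={d,r} lo={d}
  B3 li={r} lo={d}
  B4 li={d} lo=∅
  B5 li=∅ lo=∅

live-out(B3) = ["d"]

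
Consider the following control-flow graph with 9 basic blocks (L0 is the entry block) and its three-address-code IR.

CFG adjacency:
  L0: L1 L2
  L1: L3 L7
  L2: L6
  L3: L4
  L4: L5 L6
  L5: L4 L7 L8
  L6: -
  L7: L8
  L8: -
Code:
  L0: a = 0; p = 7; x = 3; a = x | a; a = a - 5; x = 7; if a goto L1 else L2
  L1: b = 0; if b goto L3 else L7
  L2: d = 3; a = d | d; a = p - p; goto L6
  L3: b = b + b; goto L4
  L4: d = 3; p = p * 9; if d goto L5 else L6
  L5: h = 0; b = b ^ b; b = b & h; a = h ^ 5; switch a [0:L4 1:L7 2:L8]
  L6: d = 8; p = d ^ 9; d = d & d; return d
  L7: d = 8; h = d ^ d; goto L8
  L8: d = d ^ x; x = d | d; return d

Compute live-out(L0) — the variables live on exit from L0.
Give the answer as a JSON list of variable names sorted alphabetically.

Answer: ["p", "x"]

Derivation:
def/use:
  L0: {a,p,x} / ∅
  L1: {b} / ∅
  L2: {a,d} / {p}
  L3: {b} / {b}
  L4: {d,p} / {p}
  L5: {a,b,h} / {b}
  L6: {d,p} / ∅
  L7: {d,h} / ∅
  L8: {d,x} / {d,x}

Live sets:
  live L0: ∅→{p,x}
  live L1: {p,x}→{b,p,x}
  live L2: {p}→∅
  live L3: {b,p,x}→{b,p,x}
  live L4: {b,p,x}→{b,d,p,x}
  live L5: {b,d,p,x}→{b,d,p,x}
  live L6: ∅→∅
  live L7: {x}→{d,x}
  live L8: {d,x}→∅

live-out(L0) = ["p", "x"]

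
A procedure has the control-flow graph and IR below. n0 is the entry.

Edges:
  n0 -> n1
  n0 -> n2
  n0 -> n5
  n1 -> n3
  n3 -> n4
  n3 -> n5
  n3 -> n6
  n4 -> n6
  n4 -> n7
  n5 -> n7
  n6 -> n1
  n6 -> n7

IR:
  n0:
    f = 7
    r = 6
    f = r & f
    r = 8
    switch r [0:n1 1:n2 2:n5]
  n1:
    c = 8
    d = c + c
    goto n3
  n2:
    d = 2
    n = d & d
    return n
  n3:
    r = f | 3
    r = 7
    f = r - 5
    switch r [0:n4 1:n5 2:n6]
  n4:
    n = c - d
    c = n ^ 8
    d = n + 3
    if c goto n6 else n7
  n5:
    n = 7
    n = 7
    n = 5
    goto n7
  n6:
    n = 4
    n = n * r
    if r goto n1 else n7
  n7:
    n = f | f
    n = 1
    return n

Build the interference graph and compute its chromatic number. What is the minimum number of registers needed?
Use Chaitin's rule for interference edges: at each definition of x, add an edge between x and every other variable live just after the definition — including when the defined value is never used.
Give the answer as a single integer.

Answer: 4

Working:
Block summaries:
  n0: def={f,r} ue=∅
  n1: def={c,d} ue=∅
  n2: def={d,n} ue=∅
  n3: def={f,r} ue={f}
  n4: def={c,d,n} ue={c,d}
  n5: def={n} ue=∅
  n6: def={n} ue={r}
  n7: def={n} ue={f}

Liveness:
  live n0: ∅→{f}
  live n1: {f}→{c,d,f}
  live n2: ∅→∅
  live n3: {c,d,f}→{c,d,f,r}
  live n4: {c,d,f,r}→{f,r}
  live n5: {f}→{f}
  live n6: {f,r}→{f}
  live n7: {f}→∅

Interfere edges:
  c↔{d,f,n,r}
  d↔{c,f,r}
  f↔{c,d,n,r}
  n↔{c,f,r}
  r↔{c,d,f,n}

Registers:
  lower bound: {c,d,f,r} mutually conflict ⇒ χ ≥ 4
  4-colouring: c0={c}  c1={f}  c2={r}  c3={d,n}
  χ = 4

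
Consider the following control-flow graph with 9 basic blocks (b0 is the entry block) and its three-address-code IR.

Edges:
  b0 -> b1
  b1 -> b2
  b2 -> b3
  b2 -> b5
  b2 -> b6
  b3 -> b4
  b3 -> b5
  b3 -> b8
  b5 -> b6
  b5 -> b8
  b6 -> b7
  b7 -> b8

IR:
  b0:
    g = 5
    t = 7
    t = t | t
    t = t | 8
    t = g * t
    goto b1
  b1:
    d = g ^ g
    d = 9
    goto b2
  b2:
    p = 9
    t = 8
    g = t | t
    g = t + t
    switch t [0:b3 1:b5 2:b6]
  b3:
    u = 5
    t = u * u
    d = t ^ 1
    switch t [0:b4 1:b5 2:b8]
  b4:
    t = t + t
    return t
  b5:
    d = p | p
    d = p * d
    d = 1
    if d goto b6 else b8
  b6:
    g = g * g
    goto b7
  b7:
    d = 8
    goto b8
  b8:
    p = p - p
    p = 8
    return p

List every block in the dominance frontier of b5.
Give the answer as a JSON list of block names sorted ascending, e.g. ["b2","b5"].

idom tree: b1←b0 b2←b1 b3←b2 b4←b3 b5←b2 b6←b2 b7←b6 b8←b2
Join-block Dom:
  b5: preds {b2,b3}: {b0,b1,b2} ∩ {b0,b1,b2,b3} = {b0,b1,b2}; idom=b2
  b6: preds {b2,b5}: {b0,b1,b2} ∩ {b0,b1,b2,b5} = {b0,b1,b2}; idom=b2
  b8: preds {b3,b5,b7}: {b0,b1,b2,b3} ∩ {b0,b1,b2,b5} ∩ {b0,b1,b2,b6,b7} = {b0,b1,b2}; idom=b2

DF derivation:
  join b5 pred b2: · stop@b2
  join b5 pred b3: b3 stop@b2
  join b6 pred b2: · stop@b2
  join b6 pred b5: b5 stop@b2
  join b8 pred b3: b3 stop@b2
  join b8 pred b5: b5 stop@b2
  join b8 pred b7: b7→b6 stop@b2
  b0 → ∅
  b1 → ∅
  b2 → ∅
  b3 → {b5,b8}
  b4 → ∅
  b5 → {b6,b8}
  b6 → {b8}
  b7 → {b8}
  b8 → ∅

DF(b5) = ["b6", "b8"]

Answer: ["b6", "b8"]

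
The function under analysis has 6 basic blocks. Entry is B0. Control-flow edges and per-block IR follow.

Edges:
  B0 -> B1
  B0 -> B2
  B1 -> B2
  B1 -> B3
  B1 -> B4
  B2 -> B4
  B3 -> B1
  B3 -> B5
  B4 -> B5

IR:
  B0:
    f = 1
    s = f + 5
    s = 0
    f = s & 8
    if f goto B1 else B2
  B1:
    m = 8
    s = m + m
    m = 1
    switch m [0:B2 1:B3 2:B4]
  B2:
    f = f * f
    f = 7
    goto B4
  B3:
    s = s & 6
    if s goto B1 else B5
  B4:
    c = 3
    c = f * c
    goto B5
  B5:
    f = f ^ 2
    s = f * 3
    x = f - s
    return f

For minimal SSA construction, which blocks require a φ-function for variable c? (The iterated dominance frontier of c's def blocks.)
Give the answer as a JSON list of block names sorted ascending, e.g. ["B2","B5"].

idom tree: B1←B0 B2←B0 B3←B1 B4←B0 B5←B0
Dom at joins:
  B1: preds {B0,B3}: {B0} ∩ {B0,B1,B3} = {B0}; idom=B0
  B2: preds {B0,B1}: {B0} ∩ {B0,B1} = {B0}; idom=B0
  B4: preds {B1,B2}: {B0,B1} ∩ {B0,B2} = {B0}; idom=B0
  B5: preds {B3,B4}: {B0,B1,B3} ∩ {B0,B4} = {B0}; idom=B0

DF walk-up:
  B1←B0: walk · to B0
  B1←B3: walk B3→B1 to B0
  B2←B0: walk · to B0
  B2←B1: walk B1 to B0
  B4←B1: walk B1 to B0
  B4←B2: walk B2 to B0
  B5←B3: walk B3→B1 to B0
  B5←B4: walk B4 to B0
  DF(B0)=∅
  DF(B1)={B1,B2,B4,B5}
  DF(B2)={B4}
  DF(B3)={B1,B5}
  DF(B4)={B5}
  DF(B5)=∅

φ for c: defs {B4}
  DF⁺ = {B5}

Answer: ["B5"]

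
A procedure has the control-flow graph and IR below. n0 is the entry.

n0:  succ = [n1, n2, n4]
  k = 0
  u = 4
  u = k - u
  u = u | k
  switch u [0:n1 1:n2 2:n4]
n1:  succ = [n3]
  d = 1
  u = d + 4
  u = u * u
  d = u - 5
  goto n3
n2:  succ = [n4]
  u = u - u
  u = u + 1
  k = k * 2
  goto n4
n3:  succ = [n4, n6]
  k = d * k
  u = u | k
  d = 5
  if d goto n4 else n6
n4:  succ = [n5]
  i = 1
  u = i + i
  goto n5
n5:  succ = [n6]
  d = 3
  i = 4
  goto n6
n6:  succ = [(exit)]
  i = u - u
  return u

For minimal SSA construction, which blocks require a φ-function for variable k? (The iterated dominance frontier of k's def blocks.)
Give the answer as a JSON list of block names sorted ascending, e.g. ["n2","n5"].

idom tree: n1←n0 n2←n0 n3←n1 n4←n0 n5←n4 n6←n0
Dom at joins:
  n4: preds {n0,n2,n3}: {n0} ∩ {n0,n2} ∩ {n0,n1,n3} = {n0}; idom=n0
  n6: preds {n3,n5}: {n0,n1,n3} ∩ {n0,n4,n5} = {n0}; idom=n0

DF derivation:
  join n4 pred n0: · stop@n0
  join n4 pred n2: n2 stop@n0
  join n4 pred n3: n3→n1 stop@n0
  join n6 pred n3: n3→n1 stop@n0
  join n6 pred n5: n5→n4 stop@n0
  DF(n0)=∅
  DF(n1)={n4,n6}
  DF(n2)={n4}
  DF(n3)={n4,n6}
  DF(n4)={n6}
  DF(n5)={n6}
  DF(n6)=∅

φ for k: defs {n0,n2,n3}
  DF⁺ = {n4,n6}

Answer: ["n4", "n6"]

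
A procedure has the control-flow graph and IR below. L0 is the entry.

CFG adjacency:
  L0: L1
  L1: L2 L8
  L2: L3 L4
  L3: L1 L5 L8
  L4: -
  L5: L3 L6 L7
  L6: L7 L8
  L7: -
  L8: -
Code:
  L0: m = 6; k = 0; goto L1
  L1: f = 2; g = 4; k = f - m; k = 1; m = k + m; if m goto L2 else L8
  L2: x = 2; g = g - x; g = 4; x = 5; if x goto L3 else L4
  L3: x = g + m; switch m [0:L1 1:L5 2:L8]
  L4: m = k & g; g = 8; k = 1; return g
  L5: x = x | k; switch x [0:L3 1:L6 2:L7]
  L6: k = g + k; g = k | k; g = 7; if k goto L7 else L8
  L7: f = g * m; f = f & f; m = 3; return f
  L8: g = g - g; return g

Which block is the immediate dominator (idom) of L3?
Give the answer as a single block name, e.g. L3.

Answer: L2

Analysis:
idom tree: L1←L0 L2←L1 L3←L2 L4←L2 L5←L3 L6←L5 L7←L5 L8←L1
Dom∩ at merges:
  L1: preds {L0,L3}: {L0} ∩ {L0,L1,L2,L3} = {L0}; idom=L0
  L3: preds {L2,L5}: {L0,L1,L2} ∩ {L0,L1,L2,L3,L5} = {L0,L1,L2}; idom=L2
  L7: preds {L5,L6}: {L0,L1,L2,L3,L5} ∩ {L0,L1,L2,L3,L5,L6} = {L0,L1,L2,L3,L5}; idom=L5
  L8: preds {L1,L3,L6}: {L0,L1} ∩ {L0,L1,L2,L3} ∩ {L0,L1,L2,L3,L5,L6} = {L0,L1}; idom=L1

idom(L3) = L2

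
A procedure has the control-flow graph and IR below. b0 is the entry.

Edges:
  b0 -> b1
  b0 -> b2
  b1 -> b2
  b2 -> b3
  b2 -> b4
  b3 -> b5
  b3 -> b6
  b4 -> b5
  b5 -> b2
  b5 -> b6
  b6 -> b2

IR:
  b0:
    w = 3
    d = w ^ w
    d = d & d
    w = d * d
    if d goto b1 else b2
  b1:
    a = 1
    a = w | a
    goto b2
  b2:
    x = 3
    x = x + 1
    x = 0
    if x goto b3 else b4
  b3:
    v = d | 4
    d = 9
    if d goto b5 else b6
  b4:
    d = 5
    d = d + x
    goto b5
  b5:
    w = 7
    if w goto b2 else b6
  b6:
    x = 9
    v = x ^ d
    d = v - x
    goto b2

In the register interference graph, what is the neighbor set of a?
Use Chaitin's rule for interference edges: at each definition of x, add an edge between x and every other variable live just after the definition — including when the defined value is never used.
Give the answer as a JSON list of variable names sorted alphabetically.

Per-block:
  b0 def {d,w} use ∅
  b1 def {a} use {w}
  b2 def {x} use ∅
  b3 def {d,v} use {d}
  b4 def {d} use {x}
  b5 def {w} use ∅
  b6 def {d,v,x} use {d}

Live sets:
  live b0: ∅→{d,w}
  live b1: {d,w}→{d}
  live b2: {d}→{d,x}
  live b3: {d}→{d}
  live b4: {x}→{d}
  live b5: {d}→{d}
  live b6: {d}→{d}

Interference:
  a — {d,w}
  d — {a,w,x}
  v — {x}
  w — {a,d}
  x — {d,v}

N(a) = ["d", "w"]

Answer: ["d", "w"]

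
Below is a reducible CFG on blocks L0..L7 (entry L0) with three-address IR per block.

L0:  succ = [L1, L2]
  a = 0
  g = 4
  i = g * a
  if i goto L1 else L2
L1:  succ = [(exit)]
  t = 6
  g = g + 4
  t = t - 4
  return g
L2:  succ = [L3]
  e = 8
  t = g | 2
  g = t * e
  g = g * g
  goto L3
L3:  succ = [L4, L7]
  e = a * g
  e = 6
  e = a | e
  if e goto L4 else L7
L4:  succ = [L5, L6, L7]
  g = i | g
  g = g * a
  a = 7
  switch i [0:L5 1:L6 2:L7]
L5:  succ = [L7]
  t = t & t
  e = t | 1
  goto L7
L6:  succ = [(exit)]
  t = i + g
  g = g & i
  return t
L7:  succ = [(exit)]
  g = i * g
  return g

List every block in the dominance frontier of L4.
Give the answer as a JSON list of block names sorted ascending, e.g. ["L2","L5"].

idom tree: L1←L0 L2←L0 L3←L2 L4←L3 L5←L4 L6←L4 L7←L3
Dom∩ at merges:
  L7: preds {L3,L4,L5}: {L0,L2,L3} ∩ {L0,L2,L3,L4} ∩ {L0,L2,L3,L4,L5} = {L0,L2,L3}; idom=L3

DF derivation:
  join L7 pred L3: · stop@L3
  join L7 pred L4: L4 stop@L3
  join L7 pred L5: L5→L4 stop@L3
  L0 → ∅
  L1 → ∅
  L2 → ∅
  L3 → ∅
  L4 → {L7}
  L5 → {L7}
  L6 → ∅
  L7 → ∅

DF(L4) = ["L7"]

Answer: ["L7"]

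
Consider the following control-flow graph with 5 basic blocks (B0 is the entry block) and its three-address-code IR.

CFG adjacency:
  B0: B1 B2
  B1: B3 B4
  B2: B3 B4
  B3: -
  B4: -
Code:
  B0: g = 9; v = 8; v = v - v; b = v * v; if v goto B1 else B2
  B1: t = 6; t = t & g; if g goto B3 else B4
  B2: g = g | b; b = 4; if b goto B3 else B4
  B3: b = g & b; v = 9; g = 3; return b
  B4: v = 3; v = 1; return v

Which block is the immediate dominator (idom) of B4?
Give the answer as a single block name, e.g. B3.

Answer: B0

Working:
idom tree: B1←B0 B2←B0 B3←B0 B4←B0
Join-block Dom:
  B3: preds {B1,B2}: {B0,B1} ∩ {B0,B2} = {B0}; idom=B0
  B4: preds {B1,B2}: {B0,B1} ∩ {B0,B2} = {B0}; idom=B0

idom(B4) = B0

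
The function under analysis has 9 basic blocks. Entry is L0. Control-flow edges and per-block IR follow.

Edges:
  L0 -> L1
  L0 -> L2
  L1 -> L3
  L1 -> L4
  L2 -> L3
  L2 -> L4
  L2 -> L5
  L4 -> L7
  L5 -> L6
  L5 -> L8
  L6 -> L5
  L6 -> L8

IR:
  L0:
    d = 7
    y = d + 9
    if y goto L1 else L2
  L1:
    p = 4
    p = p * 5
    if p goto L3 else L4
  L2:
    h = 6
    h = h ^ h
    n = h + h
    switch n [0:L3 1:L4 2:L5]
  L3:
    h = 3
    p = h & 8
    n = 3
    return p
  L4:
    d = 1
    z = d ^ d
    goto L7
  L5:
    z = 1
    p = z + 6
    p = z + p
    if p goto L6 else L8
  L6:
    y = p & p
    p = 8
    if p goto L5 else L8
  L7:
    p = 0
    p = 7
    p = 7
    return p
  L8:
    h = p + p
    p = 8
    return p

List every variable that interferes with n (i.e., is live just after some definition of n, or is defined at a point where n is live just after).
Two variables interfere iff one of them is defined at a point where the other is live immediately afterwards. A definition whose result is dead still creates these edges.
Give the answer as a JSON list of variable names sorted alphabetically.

Answer: ["p"]

Analysis:
Per-block:
  L0 def {d,y} use ∅
  L1 def {p} use ∅
  L2 def {h,n} use ∅
  L3 def {h,n,p} use ∅
  L4 def {d,z} use ∅
  L5 def {p,z} use ∅
  L6 def {p,y} use {p}
  L7 def {p} use ∅
  L8 def {h,p} use {p}

Live sets:
  L0 li=∅ lo=∅
  L1 li=∅ lo=∅
  L2 li=∅ lo=∅
  L3 li=∅ lo=∅
  L4 li=∅ lo=∅
  L5 li=∅ lo={p}
  L6 li={p} lo={p}
  L7 li=∅ lo=∅
  L8 li={p} lo=∅

Interference:
  d — ∅
  h — ∅
  n — {p}
  p — {n,z}
  y — ∅
  z — {p}

N(n) = ["p"]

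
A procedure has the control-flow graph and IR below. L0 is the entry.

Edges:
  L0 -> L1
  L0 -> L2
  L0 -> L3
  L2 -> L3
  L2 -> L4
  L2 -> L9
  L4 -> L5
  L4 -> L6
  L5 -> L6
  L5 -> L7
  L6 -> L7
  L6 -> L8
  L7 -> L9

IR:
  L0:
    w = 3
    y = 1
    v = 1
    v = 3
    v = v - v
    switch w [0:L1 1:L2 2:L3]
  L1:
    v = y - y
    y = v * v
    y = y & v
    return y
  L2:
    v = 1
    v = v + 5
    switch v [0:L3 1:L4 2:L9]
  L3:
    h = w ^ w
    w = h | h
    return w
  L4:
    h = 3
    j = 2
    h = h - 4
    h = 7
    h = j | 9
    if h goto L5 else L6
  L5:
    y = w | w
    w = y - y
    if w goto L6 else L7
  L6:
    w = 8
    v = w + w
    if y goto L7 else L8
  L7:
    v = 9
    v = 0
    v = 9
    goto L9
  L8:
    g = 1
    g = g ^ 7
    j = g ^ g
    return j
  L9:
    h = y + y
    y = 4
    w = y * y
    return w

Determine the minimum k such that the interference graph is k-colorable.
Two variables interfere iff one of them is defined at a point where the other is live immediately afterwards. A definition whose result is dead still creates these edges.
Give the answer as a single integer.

Per-block:
  L0: def={v,w,y} ue=∅
  L1: def={v,y} ue={y}
  L2: def={v} ue=∅
  L3: def={h,w} ue={w}
  L4: def={h,j} ue=∅
  L5: def={w,y} ue={w}
  L6: def={v,w} ue={y}
  L7: def={v} ue=∅
  L8: def={g,j} ue=∅
  L9: def={h,w,y} ue={y}

Backward fixpoint:
  live L0: ∅→{w,y}
  live L1: {y}→∅
  live L2: {w,y}→{w,y}
  live L3: {w}→∅
  live L4: {w,y}→{w,y}
  live L5: {w}→{y}
  live L6: {y}→{y}
  live L7: {y}→{y}
  live L8: ∅→∅
  live L9: {y}→∅

Interference:
  g: ∅
  h: {j,w,y}
  j: {h,w,y}
  v: {w,y}
  w: {h,j,v,y}
  y: {h,j,v,w}

Chromatic number:
  lower bound: {h,j,w,y} mutually conflict ⇒ χ ≥ 4
  4-colouring: R0={g,w}  R1={y}  R2={h,v}  R3={j}
  χ = 4

Answer: 4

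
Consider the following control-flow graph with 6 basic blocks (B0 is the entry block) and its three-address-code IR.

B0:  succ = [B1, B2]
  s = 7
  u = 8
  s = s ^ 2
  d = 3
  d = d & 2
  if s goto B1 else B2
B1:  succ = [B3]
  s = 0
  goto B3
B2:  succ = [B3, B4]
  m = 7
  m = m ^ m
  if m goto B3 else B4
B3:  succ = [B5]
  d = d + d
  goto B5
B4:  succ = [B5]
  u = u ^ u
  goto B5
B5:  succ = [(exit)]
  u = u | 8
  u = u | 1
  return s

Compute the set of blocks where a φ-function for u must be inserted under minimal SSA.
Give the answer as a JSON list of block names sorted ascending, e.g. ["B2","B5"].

Answer: ["B5"]

Derivation:
idom tree: B1←B0 B2←B0 B3←B0 B4←B2 B5←B0
Dom at joins:
  B3: preds {B1,B2}: {B0,B1} ∩ {B0,B2} = {B0}; idom=B0
  B5: preds {B3,B4}: {B0,B3} ∩ {B0,B2,B4} = {B0}; idom=B0

Frontier:
  B3←B1: walk B1 to B0
  B3←B2: walk B2 to B0
  B5←B3: walk B3 to B0
  B5←B4: walk B4→B2 to B0
  DF(B0)=∅
  DF(B1)={B3}
  DF(B2)={B3,B5}
  DF(B3)={B5}
  DF(B4)={B5}
  DF(B5)=∅

φ for u: defs {B0,B4,B5}
  DF⁺ = {B5}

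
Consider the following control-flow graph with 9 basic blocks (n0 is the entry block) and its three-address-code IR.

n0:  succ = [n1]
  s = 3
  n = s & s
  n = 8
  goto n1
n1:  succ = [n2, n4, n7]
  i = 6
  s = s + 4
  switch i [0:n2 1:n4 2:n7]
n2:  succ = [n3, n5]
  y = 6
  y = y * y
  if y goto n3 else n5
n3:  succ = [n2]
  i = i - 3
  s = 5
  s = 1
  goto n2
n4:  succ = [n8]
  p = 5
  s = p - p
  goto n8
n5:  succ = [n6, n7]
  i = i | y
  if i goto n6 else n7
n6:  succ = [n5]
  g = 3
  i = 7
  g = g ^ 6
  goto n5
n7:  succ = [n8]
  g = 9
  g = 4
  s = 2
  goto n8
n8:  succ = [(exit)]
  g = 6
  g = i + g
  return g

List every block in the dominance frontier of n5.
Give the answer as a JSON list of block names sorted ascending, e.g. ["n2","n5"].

Answer: ["n5", "n7"]

Derivation:
idom tree: n1←n0 n2←n1 n3←n2 n4←n1 n5←n2 n6←n5 n7←n1 n8←n1
Dom∩ at merges:
  n2: preds {n1,n3}: {n0,n1} ∩ {n0,n1,n2,n3} = {n0,n1}; idom=n1
  n5: preds {n2,n6}: {n0,n1,n2} ∩ {n0,n1,n2,n5,n6} = {n0,n1,n2}; idom=n2
  n7: preds {n1,n5}: {n0,n1} ∩ {n0,n1,n2,n5} = {n0,n1}; idom=n1
  n8: preds {n4,n7}: {n0,n1,n4} ∩ {n0,n1,n7} = {n0,n1}; idom=n1

Frontier:
  n2←n1: walk · to n1
  n2←n3: walk n3→n2 to n1
  n5←n2: walk · to n2
  n5←n6: walk n6→n5 to n2
  n7←n1: walk · to n1
  n7←n5: walk n5→n2 to n1
  n8←n4: walk n4 to n1
  n8←n7: walk n7 to n1
  n0: DF=∅
  n1: DF=∅
  n2: DF={n2,n7}
  n3: DF={n2}
  n4: DF={n8}
  n5: DF={n5,n7}
  n6: DF={n5}
  n7: DF={n8}
  n8: DF=∅

DF(n5) = ["n5", "n7"]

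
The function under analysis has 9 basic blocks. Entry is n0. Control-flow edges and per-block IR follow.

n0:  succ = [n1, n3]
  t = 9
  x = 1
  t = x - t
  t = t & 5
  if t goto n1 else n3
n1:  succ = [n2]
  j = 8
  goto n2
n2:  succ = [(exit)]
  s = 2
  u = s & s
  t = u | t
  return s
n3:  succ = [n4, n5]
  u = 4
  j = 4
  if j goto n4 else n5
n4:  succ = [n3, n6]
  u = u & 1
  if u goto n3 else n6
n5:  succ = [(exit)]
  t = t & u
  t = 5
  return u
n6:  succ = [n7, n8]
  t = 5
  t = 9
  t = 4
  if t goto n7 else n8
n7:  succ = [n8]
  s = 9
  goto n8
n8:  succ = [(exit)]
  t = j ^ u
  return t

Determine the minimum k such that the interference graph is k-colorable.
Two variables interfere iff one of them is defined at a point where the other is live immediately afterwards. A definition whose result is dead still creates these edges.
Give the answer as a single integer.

def/use:
  n0: def={t,x} ue=∅
  n1: def={j} ue=∅
  n2: def={s,t,u} ue={t}
  n3: def={j,u} ue=∅
  n4: def={u} ue={u}
  n5: def={t} ue={t,u}
  n6: def={t} ue=∅
  n7: def={s} ue=∅
  n8: def={t} ue={j,u}

Backward fixpoint:
  n0 li=∅ lo={t}
  n1 li={t} lo={t}
  n2 li={t} lo=∅
  n3 li={t} lo={j,t,u}
  n4 li={j,t,u} lo={j,t,u}
  n5 li={t,u} lo=∅
  n6 li={j,u} lo={j,u}
  n7 li={j,u} lo={j,u}
  n8 li={j,u} lo=∅

Interfere edges:
  j↔{s,t,u}
  s↔{j,t,u}
  t↔{j,s,u,x}
  u↔{j,s,t}
  x↔{t}

Colouring:
  {j,s,t,u} pairwise interfere (4-clique) ⇒ χ ≥ 4
  4-colouring: r0={t}  r1={j,x}  r2={s}  r3={u}
  χ = 4

Answer: 4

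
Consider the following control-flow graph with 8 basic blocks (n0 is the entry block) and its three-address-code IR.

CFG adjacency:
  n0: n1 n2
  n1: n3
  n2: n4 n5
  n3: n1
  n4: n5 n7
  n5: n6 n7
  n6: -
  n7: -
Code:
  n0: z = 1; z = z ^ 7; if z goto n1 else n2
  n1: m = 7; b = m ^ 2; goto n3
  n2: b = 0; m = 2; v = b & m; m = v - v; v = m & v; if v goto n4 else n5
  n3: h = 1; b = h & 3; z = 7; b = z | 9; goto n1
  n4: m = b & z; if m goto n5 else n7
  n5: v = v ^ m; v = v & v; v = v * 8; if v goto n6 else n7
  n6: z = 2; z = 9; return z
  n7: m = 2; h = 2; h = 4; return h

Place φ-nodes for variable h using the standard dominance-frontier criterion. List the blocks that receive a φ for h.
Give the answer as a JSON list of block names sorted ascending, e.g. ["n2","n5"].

Answer: ["n1"]

Analysis:
idom tree: n1←n0 n2←n0 n3←n1 n4←n2 n5←n2 n6←n5 n7←n2
Dom at joins:
  n1: preds {n0,n3}: {n0} ∩ {n0,n1,n3} = {n0}; idom=n0
  n5: preds {n2,n4}: {n0,n2} ∩ {n0,n2,n4} = {n0,n2}; idom=n2
  n7: preds {n4,n5}: {n0,n2,n4} ∩ {n0,n2,n5} = {n0,n2}; idom=n2

DF walk-up:
  n1←n0: walk · to n0
  n1←n3: walk n3→n1 to n0
  n5←n2: walk · to n2
  n5←n4: walk n4 to n2
  n7←n4: walk n4 to n2
  n7←n5: walk n5 to n2
  n0: DF=∅
  n1: DF={n1}
  n2: DF=∅
  n3: DF={n1}
  n4: DF={n5,n7}
  n5: DF={n7}
  n6: DF=∅
  n7: DF=∅

φ for h: defs {n3,n7}
  DF⁺ = {n1}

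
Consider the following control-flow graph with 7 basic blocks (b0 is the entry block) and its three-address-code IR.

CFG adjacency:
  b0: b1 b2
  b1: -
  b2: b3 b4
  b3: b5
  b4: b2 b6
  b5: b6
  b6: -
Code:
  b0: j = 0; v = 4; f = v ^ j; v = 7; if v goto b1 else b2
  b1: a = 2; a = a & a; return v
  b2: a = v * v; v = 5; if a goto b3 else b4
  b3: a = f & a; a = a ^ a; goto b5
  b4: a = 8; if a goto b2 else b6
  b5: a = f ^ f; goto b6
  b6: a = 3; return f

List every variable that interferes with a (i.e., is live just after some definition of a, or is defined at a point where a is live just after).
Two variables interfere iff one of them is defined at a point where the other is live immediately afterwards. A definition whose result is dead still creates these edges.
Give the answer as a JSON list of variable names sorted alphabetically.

Answer: ["f", "v"]

Working:
def/use:
  b0: def={f,j,v} ue=∅
  b1: def={a} ue={v}
  b2: def={a,v} ue={v}
  b3: def={a} ue={a,f}
  b4: def={a} ue=∅
  b5: def={a} ue={f}
  b6: def={a} ue={f}

Backward fixpoint:
  b0: in=∅ out={f,v}
  b1: in={v} out=∅
  b2: in={f,v} out={a,f,v}
  b3: in={a,f} out={f}
  b4: in={f,v} out={f,v}
  b5: in={f} out={f}
  b6: in={f} out=∅

Interfere edges:
  a — {f,v}
  f — {a,v}
  j — {v}
  v — {a,f,j}

N(a) = ["f", "v"]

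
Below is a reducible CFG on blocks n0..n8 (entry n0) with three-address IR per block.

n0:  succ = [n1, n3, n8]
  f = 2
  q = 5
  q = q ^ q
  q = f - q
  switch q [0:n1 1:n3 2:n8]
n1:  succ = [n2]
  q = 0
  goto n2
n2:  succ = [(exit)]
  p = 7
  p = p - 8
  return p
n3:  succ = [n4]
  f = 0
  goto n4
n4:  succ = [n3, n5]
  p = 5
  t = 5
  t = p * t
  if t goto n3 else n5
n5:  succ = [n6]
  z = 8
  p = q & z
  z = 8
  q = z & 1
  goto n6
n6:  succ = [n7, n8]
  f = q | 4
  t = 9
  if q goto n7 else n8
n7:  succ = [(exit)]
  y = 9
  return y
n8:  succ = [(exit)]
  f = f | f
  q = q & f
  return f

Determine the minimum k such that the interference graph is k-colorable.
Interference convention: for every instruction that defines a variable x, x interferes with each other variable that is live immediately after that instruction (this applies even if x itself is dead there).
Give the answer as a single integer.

Block summaries:
  n0: {f,q} / ∅
  n1: {q} / ∅
  n2: {p} / ∅
  n3: {f} / ∅
  n4: {p,t} / ∅
  n5: {p,q,z} / {q}
  n6: {f,t} / {q}
  n7: {y} / ∅
  n8: {f,q} / {f,q}

Liveness:
  live n0: ∅→{f,q}
  live n1: ∅→∅
  live n2: ∅→∅
  live n3: {q}→{q}
  live n4: {q}→{q}
  live n5: {q}→{q}
  live n6: {q}→{f,q}
  live n7: ∅→∅
  live n8: {f,q}→∅

Interference:
  f: {q,t}
  p: {q,t}
  q: {f,p,t,z}
  t: {f,p,q}
  y: ∅
  z: {q}

Chromatic number:
  {f,q,t} pairwise interfere (3-clique) ⇒ χ ≥ 3
  assign f→R2 p→R2 q→R0 t→R1 y→R0 z→R1 — no edge inside a register ⇒ χ ≤ 3
  χ = 3

Answer: 3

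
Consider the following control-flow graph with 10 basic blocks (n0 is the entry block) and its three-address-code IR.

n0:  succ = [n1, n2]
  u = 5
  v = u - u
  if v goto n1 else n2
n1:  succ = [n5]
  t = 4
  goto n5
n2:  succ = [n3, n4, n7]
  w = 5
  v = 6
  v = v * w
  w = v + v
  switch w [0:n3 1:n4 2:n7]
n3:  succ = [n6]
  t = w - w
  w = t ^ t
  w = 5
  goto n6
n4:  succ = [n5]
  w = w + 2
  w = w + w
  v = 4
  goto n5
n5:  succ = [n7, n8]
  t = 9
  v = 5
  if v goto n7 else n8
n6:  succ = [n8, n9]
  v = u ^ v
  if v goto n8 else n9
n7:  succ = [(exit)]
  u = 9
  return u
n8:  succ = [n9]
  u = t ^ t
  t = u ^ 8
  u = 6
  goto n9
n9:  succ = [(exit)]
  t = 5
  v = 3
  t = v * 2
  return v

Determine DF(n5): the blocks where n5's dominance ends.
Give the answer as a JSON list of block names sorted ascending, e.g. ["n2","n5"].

Answer: ["n7", "n8"]

Working:
idom tree: n1←n0 n2←n0 n3←n2 n4←n2 n5←n0 n6←n3 n7←n0 n8←n0 n9←n0
Dom at joins:
  n5: preds {n1,n4}: {n0,n1} ∩ {n0,n2,n4} = {n0}; idom=n0
  n7: preds {n2,n5}: {n0,n2} ∩ {n0,n5} = {n0}; idom=n0
  n8: preds {n5,n6}: {n0,n5} ∩ {n0,n2,n3,n6} = {n0}; idom=n0
  n9: preds {n6,n8}: {n0,n2,n3,n6} ∩ {n0,n8} = {n0}; idom=n0

DF derivation:
  join n5 pred n1: n1 stop@n0
  join n5 pred n4: n4→n2 stop@n0
  join n7 pred n2: n2 stop@n0
  join n7 pred n5: n5 stop@n0
  join n8 pred n5: n5 stop@n0
  join n8 pred n6: n6→n3→n2 stop@n0
  join n9 pred n6: n6→n3→n2 stop@n0
  join n9 pred n8: n8 stop@n0
  n0: DF=∅
  n1: DF={n5}
  n2: DF={n5,n7,n8,n9}
  n3: DF={n8,n9}
  n4: DF={n5}
  n5: DF={n7,n8}
  n6: DF={n8,n9}
  n7: DF=∅
  n8: DF={n9}
  n9: DF=∅

DF(n5) = ["n7", "n8"]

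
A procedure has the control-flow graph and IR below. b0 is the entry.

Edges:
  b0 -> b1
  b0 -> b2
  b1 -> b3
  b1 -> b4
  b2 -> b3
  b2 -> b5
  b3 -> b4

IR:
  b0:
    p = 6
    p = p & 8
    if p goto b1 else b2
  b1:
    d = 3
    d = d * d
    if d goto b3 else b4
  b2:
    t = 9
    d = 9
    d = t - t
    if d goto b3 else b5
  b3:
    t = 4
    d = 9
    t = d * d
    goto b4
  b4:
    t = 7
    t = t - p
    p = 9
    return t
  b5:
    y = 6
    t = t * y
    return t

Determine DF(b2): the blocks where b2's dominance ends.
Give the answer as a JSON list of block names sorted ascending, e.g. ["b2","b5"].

Answer: ["b3"]

Derivation:
idom tree: b1←b0 b2←b0 b3←b0 b4←b0 b5←b2
Join-block Dom:
  b3: preds {b1,b2}: {b0,b1} ∩ {b0,b2} = {b0}; idom=b0
  b4: preds {b1,b3}: {b0,b1} ∩ {b0,b3} = {b0}; idom=b0

Frontier:
  join b3 pred b1: b1 stop@b0
  join b3 pred b2: b2 stop@b0
  join b4 pred b1: b1 stop@b0
  join b4 pred b3: b3 stop@b0
  b0: DF=∅
  b1: DF={b3,b4}
  b2: DF={b3}
  b3: DF={b4}
  b4: DF=∅
  b5: DF=∅

DF(b2) = ["b3"]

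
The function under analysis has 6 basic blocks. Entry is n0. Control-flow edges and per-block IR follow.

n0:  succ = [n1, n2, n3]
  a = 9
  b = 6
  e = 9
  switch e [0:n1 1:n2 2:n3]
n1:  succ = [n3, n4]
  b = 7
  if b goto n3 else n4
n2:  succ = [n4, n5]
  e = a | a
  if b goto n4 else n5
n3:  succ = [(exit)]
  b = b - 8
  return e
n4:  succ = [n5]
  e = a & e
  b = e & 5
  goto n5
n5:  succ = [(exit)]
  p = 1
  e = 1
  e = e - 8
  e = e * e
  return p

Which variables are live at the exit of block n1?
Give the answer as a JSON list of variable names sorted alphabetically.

Per-block:
  n0 def {a,b,e} use ∅
  n1 def {b} use ∅
  n2 def {e} use {a,b}
  n3 def {b} use {b,e}
  n4 def {b,e} use {a,e}
  n5 def {e,p} use ∅

Liveness:
  n0 li=∅ lo={a,b,e}
  n1 li={a,e} lo={a,b,e}
  n2 li={a,b} lo={a,e}
  n3 li={b,e} lo=∅
  n4 li={a,e} lo=∅
  n5 li=∅ lo=∅

live-out(n1) = ["a", "b", "e"]

Answer: ["a", "b", "e"]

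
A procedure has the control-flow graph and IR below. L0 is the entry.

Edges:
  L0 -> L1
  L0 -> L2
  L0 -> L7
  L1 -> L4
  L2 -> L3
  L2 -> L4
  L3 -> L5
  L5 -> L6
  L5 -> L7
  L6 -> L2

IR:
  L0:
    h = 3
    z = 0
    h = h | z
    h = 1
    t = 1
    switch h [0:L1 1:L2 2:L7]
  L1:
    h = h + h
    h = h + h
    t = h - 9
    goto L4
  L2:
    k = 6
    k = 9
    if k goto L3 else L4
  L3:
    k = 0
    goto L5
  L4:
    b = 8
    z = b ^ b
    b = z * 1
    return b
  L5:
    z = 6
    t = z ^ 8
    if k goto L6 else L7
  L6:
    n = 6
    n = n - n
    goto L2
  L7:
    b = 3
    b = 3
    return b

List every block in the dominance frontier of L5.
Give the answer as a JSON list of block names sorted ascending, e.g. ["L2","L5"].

Answer: ["L2", "L7"]

Derivation:
idom tree: L1←L0 L2←L0 L3←L2 L4←L0 L5←L3 L6←L5 L7←L0
Dom∩ at merges:
  L2: preds {L0,L6}: {L0} ∩ {L0,L2,L3,L5,L6} = {L0}; idom=L0
  L4: preds {L1,L2}: {L0,L1} ∩ {L0,L2} = {L0}; idom=L0
  L7: preds {L0,L5}: {L0} ∩ {L0,L2,L3,L5} = {L0}; idom=L0

DF walk-up:
  join L2 pred L0: · stop@L0
  join L2 pred L6: L6→L5→L3→L2 stop@L0
  join L4 pred L1: L1 stop@L0
  join L4 pred L2: L2 stop@L0
  join L7 pred L0: · stop@L0
  join L7 pred L5: L5→L3→L2 stop@L0
  L0: DF=∅
  L1: DF={L4}
  L2: DF={L2,L4,L7}
  L3: DF={L2,L7}
  L4: DF=∅
  L5: DF={L2,L7}
  L6: DF={L2}
  L7: DF=∅

DF(L5) = ["L2", "L7"]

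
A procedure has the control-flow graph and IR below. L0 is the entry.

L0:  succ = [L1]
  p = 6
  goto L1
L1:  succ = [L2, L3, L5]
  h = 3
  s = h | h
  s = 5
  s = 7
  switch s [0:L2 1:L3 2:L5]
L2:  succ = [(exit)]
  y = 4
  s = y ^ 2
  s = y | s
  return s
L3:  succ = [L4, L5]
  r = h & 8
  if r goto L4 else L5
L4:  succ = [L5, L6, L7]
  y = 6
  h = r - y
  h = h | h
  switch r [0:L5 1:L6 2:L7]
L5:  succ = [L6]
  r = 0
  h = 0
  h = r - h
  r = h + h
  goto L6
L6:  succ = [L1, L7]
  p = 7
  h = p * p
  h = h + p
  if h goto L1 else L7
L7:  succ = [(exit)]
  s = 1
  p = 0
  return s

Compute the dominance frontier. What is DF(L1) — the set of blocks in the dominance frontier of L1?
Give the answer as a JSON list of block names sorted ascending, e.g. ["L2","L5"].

Answer: ["L1"]

Working:
idom tree: L1←L0 L2←L1 L3←L1 L4←L3 L5←L1 L6←L1 L7←L1
Dom∩ at merges:
  L1: preds {L0,L6}: {L0} ∩ {L0,L1,L6} = {L0}; idom=L0
  L5: preds {L1,L3,L4}: {L0,L1} ∩ {L0,L1,L3} ∩ {L0,L1,L3,L4} = {L0,L1}; idom=L1
  L6: preds {L4,L5}: {L0,L1,L3,L4} ∩ {L0,L1,L5} = {L0,L1}; idom=L1
  L7: preds {L4,L6}: {L0,L1,L3,L4} ∩ {L0,L1,L6} = {L0,L1}; idom=L1

Frontier:
  L1←L0: walk · to L0
  L1←L6: walk L6→L1 to L0
  L5←L1: walk · to L1
  L5←L3: walk L3 to L1
  L5←L4: walk L4→L3 to L1
  L6←L4: walk L4→L3 to L1
  L6←L5: walk L5 to L1
  L7←L4: walk L4→L3 to L1
  L7←L6: walk L6 to L1
  L0 → ∅
  L1 → {L1}
  L2 → ∅
  L3 → {L5,L6,L7}
  L4 → {L5,L6,L7}
  L5 → {L6}
  L6 → {L1,L7}
  L7 → ∅

DF(L1) = ["L1"]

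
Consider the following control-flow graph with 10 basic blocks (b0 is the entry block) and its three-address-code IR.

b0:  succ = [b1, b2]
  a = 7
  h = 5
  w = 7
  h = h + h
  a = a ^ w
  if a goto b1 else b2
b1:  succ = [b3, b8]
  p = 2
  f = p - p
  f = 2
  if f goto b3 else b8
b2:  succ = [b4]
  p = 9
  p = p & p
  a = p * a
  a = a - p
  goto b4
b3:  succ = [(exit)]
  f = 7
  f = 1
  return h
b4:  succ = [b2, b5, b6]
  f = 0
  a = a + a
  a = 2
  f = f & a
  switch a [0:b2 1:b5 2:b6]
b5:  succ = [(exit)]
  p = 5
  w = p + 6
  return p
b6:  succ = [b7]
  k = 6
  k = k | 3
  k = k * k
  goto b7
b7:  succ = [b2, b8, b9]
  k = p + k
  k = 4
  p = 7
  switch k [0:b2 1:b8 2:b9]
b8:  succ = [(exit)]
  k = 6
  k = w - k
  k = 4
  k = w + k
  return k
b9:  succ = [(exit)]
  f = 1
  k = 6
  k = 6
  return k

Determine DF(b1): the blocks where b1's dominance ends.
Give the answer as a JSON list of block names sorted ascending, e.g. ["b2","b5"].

Answer: ["b8"]

Derivation:
idom tree: b1←b0 b2←b0 b3←b1 b4←b2 b5←b4 b6←b4 b7←b6 b8←b0 b9←b7
Dom∩ at merges:
  b2: preds {b0,b4,b7}: {b0} ∩ {b0,b2,b4} ∩ {b0,b2,b4,b6,b7} = {b0}; idom=b0
  b8: preds {b1,b7}: {b0,b1} ∩ {b0,b2,b4,b6,b7} = {b0}; idom=b0

Frontier:
  b2←b0: walk · to b0
  b2←b4: walk b4→b2 to b0
  b2←b7: walk b7→b6→b4→b2 to b0
  b8←b1: walk b1 to b0
  b8←b7: walk b7→b6→b4→b2 to b0
  b0 → ∅
  b1 → {b8}
  b2 → {b2,b8}
  b3 → ∅
  b4 → {b2,b8}
  b5 → ∅
  b6 → {b2,b8}
  b7 → {b2,b8}
  b8 → ∅
  b9 → ∅

DF(b1) = ["b8"]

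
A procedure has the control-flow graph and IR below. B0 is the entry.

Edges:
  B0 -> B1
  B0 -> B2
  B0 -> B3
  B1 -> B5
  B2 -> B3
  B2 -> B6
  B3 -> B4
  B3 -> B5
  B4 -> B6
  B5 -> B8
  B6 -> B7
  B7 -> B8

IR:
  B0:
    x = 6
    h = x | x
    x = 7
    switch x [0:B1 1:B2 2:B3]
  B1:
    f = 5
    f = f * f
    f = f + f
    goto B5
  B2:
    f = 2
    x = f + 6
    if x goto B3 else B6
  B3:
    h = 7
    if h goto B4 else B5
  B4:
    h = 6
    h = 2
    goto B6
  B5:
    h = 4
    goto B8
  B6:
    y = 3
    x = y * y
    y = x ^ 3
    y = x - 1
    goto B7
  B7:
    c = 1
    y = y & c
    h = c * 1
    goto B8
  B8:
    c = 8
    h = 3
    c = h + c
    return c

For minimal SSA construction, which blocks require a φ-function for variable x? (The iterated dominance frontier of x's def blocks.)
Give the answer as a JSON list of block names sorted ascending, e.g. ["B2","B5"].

Answer: ["B3", "B5", "B6", "B8"]

Derivation:
idom tree: B1←B0 B2←B0 B3←B0 B4←B3 B5←B0 B6←B0 B7←B6 B8←B0
Dom∩ at merges:
  B3: preds {B0,B2}: {B0} ∩ {B0,B2} = {B0}; idom=B0
  B5: preds {B1,B3}: {B0,B1} ∩ {B0,B3} = {B0}; idom=B0
  B6: preds {B2,B4}: {B0,B2} ∩ {B0,B3,B4} = {B0}; idom=B0
  B8: preds {B5,B7}: {B0,B5} ∩ {B0,B6,B7} = {B0}; idom=B0

DF derivation:
  join B3 pred B0: · stop@B0
  join B3 pred B2: B2 stop@B0
  join B5 pred B1: B1 stop@B0
  join B5 pred B3: B3 stop@B0
  join B6 pred B2: B2 stop@B0
  join B6 pred B4: B4→B3 stop@B0
  join B8 pred B5: B5 stop@B0
  join B8 pred B7: B7→B6 stop@B0
  B0 → ∅
  B1 → {B5}
  B2 → {B3,B6}
  B3 → {B5,B6}
  B4 → {B6}
  B5 → {B8}
  B6 → {B8}
  B7 → {B8}
  B8 → ∅

φ for x: defs {B0,B2,B6}
  DF⁺ = {B3,B5,B6,B8}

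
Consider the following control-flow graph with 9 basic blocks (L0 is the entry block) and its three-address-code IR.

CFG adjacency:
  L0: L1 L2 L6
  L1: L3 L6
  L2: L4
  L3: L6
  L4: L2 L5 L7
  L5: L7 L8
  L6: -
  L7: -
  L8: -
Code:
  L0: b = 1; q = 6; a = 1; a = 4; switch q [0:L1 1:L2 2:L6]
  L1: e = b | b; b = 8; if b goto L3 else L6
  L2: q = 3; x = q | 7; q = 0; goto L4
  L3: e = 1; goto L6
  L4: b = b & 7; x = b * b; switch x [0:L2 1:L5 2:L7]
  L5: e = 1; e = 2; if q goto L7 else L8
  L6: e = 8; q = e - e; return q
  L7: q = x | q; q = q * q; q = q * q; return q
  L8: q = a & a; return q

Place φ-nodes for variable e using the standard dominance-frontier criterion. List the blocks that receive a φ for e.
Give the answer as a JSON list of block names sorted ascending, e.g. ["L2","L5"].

Answer: ["L6", "L7"]

Working:
idom tree: L1←L0 L2←L0 L3←L1 L4←L2 L5←L4 L6←L0 L7←L4 L8←L5
Dom∩ at merges:
  L2: preds {L0,L4}: {L0} ∩ {L0,L2,L4} = {L0}; idom=L0
  L6: preds {L0,L1,L3}: {L0} ∩ {L0,L1} ∩ {L0,L1,L3} = {L0}; idom=L0
  L7: preds {L4,L5}: {L0,L2,L4} ∩ {L0,L2,L4,L5} = {L0,L2,L4}; idom=L4

DF walk-up:
  L2←L0: walk · to L0
  L2←L4: walk L4→L2 to L0
  L6←L0: walk · to L0
  L6←L1: walk L1 to L0
  L6←L3: walk L3→L1 to L0
  L7←L4: walk · to L4
  L7←L5: walk L5 to L4
  DF(L0)=∅
  DF(L1)={L6}
  DF(L2)={L2}
  DF(L3)={L6}
  DF(L4)={L2}
  DF(L5)={L7}
  DF(L6)=∅
  DF(L7)=∅
  DF(L8)=∅

φ for e: defs {L1,L3,L5,L6}
  DF⁺ = {L6,L7}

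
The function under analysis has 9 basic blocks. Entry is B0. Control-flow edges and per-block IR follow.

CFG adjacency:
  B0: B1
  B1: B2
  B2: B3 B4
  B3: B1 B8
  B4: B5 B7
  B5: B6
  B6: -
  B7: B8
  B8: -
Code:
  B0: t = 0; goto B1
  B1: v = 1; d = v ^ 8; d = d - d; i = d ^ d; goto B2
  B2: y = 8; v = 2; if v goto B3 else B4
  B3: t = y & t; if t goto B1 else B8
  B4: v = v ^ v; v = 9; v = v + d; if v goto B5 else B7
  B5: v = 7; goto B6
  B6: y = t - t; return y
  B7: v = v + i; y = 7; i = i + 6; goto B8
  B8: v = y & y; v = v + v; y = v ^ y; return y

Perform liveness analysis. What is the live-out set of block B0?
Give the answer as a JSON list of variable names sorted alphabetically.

Answer: ["t"]

Working:
Per-block:
  B0: def={t} ue=∅
  B1: def={d,i,v} ue=∅
  B2: def={v,y} ue=∅
  B3: def={t} ue={t,y}
  B4: def={v} ue={d,v}
  B5: def={v} ue=∅
  B6: def={y} ue={t}
  B7: def={i,v,y} ue={i,v}
  B8: def={v,y} ue={y}

Backward fixpoint:
  B0 li=∅ lo={t}
  B1 li={t} lo={d,i,t}
  B2 li={d,i,t} lo={d,i,t,v,y}
  B3 li={t,y} lo={t,y}
  B4 li={d,i,t,v} lo={i,t,v}
  B5 li={t} lo={t}
  B6 li={t} lo=∅
  B7 li={i,v} lo={y}
  B8 li={y} lo=∅

live-out(B0) = ["t"]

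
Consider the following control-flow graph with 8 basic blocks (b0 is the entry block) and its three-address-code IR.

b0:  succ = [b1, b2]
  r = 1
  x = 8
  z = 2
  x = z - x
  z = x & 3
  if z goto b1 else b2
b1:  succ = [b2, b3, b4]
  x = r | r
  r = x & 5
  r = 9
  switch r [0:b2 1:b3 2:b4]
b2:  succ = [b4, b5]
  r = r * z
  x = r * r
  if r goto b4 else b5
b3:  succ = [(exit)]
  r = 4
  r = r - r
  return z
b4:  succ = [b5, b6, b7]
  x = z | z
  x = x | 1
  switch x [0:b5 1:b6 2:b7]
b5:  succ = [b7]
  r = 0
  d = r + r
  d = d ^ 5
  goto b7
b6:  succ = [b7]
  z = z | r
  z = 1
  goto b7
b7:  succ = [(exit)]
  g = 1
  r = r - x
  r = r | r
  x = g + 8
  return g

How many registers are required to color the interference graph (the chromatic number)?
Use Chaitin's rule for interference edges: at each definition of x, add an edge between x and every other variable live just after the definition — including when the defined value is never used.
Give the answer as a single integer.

Block summaries:
  b0 def {r,x,z} use ∅
  b1 def {r,x} use {r}
  b2 def {r,x} use {r,z}
  b3 def {r} use {z}
  b4 def {x} use {z}
  b5 def {d,r} use ∅
  b6 def {z} use {r,z}
  b7 def {g,r,x} use {r,x}

Liveness:
  live b0: ∅→{r,z}
  live b1: {r,z}→{r,z}
  live b2: {r,z}→{r,x,z}
  live b3: {z}→∅
  live b4: {r,z}→{r,x,z}
  live b5: {x}→{r,x}
  live b6: {r,x,z}→{r,x}
  live b7: {r,x}→∅

Conflict graph:
  d↔{r,x}
  g↔{r,x}
  r↔{d,g,x,z}
  x↔{d,g,r,z}
  z↔{r,x}

Registers:
  clique {d,r,x} ⇒ need ≥ 3
  3-colouring: R0={r}  R1={x}  R2={d,g,z}
  χ = 3

Answer: 3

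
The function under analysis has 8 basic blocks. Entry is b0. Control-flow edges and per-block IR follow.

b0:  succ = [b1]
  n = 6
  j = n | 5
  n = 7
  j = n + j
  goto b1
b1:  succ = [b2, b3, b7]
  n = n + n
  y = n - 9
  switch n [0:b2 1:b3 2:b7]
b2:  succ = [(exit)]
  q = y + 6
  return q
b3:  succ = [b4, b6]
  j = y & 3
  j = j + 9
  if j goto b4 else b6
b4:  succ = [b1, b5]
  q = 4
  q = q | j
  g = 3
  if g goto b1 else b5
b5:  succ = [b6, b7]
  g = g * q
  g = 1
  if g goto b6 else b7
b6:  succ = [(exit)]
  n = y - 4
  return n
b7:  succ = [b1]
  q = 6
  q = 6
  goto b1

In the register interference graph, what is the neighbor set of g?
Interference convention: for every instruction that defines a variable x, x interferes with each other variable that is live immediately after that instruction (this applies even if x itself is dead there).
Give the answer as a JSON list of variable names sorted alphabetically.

Per-block:
  b0: {j,n} / ∅
  b1: {n,y} / {n}
  b2: {q} / {y}
  b3: {j} / {y}
  b4: {g,q} / {j}
  b5: {g} / {g,q}
  b6: {n} / {y}
  b7: {q} / ∅

Liveness:
  b0 li=∅ lo={n}
  b1 li={n} lo={n,y}
  b2 li={y} lo=∅
  b3 li={n,y} lo={j,n,y}
  b4 li={j,n,y} lo={g,n,q,y}
  b5 li={g,n,q,y} lo={n,y}
  b6 li={y} lo=∅
  b7 li={n} lo={n}

Interfere edges:
  g — {n,q,y}
  j — {n,q,y}
  n — {g,j,q,y}
  q — {g,j,n,y}
  y — {g,j,n,q}

N(g) = ["n", "q", "y"]

Answer: ["n", "q", "y"]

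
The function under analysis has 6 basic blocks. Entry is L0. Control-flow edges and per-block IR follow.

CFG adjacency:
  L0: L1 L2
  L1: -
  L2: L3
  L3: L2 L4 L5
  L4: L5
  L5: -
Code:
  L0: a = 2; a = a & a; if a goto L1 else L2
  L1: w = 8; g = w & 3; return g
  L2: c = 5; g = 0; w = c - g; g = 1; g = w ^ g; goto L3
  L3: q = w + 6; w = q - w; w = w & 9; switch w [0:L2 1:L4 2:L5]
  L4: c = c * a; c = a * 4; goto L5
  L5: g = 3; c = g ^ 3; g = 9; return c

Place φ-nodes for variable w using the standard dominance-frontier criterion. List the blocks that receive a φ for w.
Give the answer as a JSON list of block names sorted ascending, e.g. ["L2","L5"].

Answer: ["L2"]

Working:
idom tree: L1←L0 L2←L0 L3←L2 L4←L3 L5←L3
Join-block Dom:
  L2: preds {L0,L3}: {L0} ∩ {L0,L2,L3} = {L0}; idom=L0
  L5: preds {L3,L4}: {L0,L2,L3} ∩ {L0,L2,L3,L4} = {L0,L2,L3}; idom=L3

Frontier:
  L2←L0: walk · to L0
  L2←L3: walk L3→L2 to L0
  L5←L3: walk · to L3
  L5←L4: walk L4 to L3
  L0 → ∅
  L1 → ∅
  L2 → {L2}
  L3 → {L2}
  L4 → {L5}
  L5 → ∅

φ for w: defs {L1,L2,L3}
  DF⁺ = {L2}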